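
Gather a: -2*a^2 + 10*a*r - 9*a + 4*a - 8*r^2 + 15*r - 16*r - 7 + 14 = -2*a^2 + a*(10*r - 5) - 8*r^2 - r + 7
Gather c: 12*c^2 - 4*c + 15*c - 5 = 12*c^2 + 11*c - 5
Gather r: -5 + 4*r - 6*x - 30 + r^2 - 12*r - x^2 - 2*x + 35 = r^2 - 8*r - x^2 - 8*x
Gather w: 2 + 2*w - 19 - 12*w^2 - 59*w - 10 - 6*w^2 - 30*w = -18*w^2 - 87*w - 27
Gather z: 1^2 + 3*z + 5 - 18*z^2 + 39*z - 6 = -18*z^2 + 42*z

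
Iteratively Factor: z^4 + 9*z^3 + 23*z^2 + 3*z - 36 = (z - 1)*(z^3 + 10*z^2 + 33*z + 36) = (z - 1)*(z + 3)*(z^2 + 7*z + 12) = (z - 1)*(z + 3)*(z + 4)*(z + 3)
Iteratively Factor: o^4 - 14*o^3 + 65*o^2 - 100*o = (o - 4)*(o^3 - 10*o^2 + 25*o) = (o - 5)*(o - 4)*(o^2 - 5*o) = o*(o - 5)*(o - 4)*(o - 5)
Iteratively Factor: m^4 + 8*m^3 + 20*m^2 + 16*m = (m)*(m^3 + 8*m^2 + 20*m + 16) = m*(m + 4)*(m^2 + 4*m + 4) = m*(m + 2)*(m + 4)*(m + 2)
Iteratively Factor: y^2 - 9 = (y + 3)*(y - 3)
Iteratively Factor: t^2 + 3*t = (t + 3)*(t)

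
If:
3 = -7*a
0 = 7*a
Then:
No Solution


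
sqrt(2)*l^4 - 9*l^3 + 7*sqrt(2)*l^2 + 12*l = l*(l - 3*sqrt(2))*(l - 2*sqrt(2))*(sqrt(2)*l + 1)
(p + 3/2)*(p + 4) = p^2 + 11*p/2 + 6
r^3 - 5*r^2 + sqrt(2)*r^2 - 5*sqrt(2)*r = r*(r - 5)*(r + sqrt(2))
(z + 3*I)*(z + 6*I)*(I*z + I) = I*z^3 - 9*z^2 + I*z^2 - 9*z - 18*I*z - 18*I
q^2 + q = q*(q + 1)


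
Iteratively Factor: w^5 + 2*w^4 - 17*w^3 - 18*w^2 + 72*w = (w + 4)*(w^4 - 2*w^3 - 9*w^2 + 18*w) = (w - 3)*(w + 4)*(w^3 + w^2 - 6*w) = (w - 3)*(w + 3)*(w + 4)*(w^2 - 2*w) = (w - 3)*(w - 2)*(w + 3)*(w + 4)*(w)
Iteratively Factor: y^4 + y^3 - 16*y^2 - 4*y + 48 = (y + 2)*(y^3 - y^2 - 14*y + 24) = (y - 3)*(y + 2)*(y^2 + 2*y - 8) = (y - 3)*(y - 2)*(y + 2)*(y + 4)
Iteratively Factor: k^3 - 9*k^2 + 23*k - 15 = (k - 5)*(k^2 - 4*k + 3) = (k - 5)*(k - 1)*(k - 3)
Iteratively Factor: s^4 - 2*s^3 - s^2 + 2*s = (s + 1)*(s^3 - 3*s^2 + 2*s) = s*(s + 1)*(s^2 - 3*s + 2) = s*(s - 2)*(s + 1)*(s - 1)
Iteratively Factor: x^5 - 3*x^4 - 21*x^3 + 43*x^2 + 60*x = (x - 5)*(x^4 + 2*x^3 - 11*x^2 - 12*x) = (x - 5)*(x + 1)*(x^3 + x^2 - 12*x) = (x - 5)*(x + 1)*(x + 4)*(x^2 - 3*x) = x*(x - 5)*(x + 1)*(x + 4)*(x - 3)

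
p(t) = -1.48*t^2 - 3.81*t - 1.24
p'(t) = -2.96*t - 3.81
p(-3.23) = -4.37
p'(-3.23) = 5.75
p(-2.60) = -1.34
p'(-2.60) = 3.89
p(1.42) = -9.63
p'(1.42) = -8.01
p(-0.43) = 0.12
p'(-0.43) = -2.54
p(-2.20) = -0.02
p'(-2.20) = 2.70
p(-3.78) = -7.99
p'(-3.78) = 7.38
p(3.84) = -37.69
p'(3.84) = -15.18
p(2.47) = -19.68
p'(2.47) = -11.12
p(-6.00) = -31.66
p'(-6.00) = 13.95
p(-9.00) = -86.83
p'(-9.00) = 22.83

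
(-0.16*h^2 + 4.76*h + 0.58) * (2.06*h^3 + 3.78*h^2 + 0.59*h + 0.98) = -0.3296*h^5 + 9.2008*h^4 + 19.0932*h^3 + 4.844*h^2 + 5.007*h + 0.5684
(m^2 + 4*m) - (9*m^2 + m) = -8*m^2 + 3*m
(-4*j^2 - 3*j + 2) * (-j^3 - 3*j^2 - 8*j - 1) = 4*j^5 + 15*j^4 + 39*j^3 + 22*j^2 - 13*j - 2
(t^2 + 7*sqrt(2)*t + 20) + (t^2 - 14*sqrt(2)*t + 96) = 2*t^2 - 7*sqrt(2)*t + 116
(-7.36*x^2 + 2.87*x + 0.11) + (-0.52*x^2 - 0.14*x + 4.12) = -7.88*x^2 + 2.73*x + 4.23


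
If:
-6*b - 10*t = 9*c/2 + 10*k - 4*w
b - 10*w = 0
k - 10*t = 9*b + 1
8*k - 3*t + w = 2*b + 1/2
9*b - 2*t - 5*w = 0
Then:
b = -50/2649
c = 370/2649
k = 74/2649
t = -425/5298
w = -5/2649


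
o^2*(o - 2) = o^3 - 2*o^2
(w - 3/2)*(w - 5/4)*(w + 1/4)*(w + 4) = w^4 + 3*w^3/2 - 141*w^2/16 + 167*w/32 + 15/8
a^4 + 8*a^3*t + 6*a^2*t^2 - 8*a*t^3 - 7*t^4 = (a - t)*(a + t)^2*(a + 7*t)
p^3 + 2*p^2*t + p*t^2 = p*(p + t)^2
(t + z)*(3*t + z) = 3*t^2 + 4*t*z + z^2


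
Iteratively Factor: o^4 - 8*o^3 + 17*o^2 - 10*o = (o - 2)*(o^3 - 6*o^2 + 5*o) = (o - 2)*(o - 1)*(o^2 - 5*o) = (o - 5)*(o - 2)*(o - 1)*(o)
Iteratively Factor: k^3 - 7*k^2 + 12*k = (k - 3)*(k^2 - 4*k) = (k - 4)*(k - 3)*(k)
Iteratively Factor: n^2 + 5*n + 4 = (n + 4)*(n + 1)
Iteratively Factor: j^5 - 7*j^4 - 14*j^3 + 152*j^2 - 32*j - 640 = (j + 2)*(j^4 - 9*j^3 + 4*j^2 + 144*j - 320) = (j - 4)*(j + 2)*(j^3 - 5*j^2 - 16*j + 80) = (j - 4)*(j + 2)*(j + 4)*(j^2 - 9*j + 20) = (j - 5)*(j - 4)*(j + 2)*(j + 4)*(j - 4)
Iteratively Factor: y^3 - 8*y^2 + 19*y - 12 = (y - 4)*(y^2 - 4*y + 3) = (y - 4)*(y - 1)*(y - 3)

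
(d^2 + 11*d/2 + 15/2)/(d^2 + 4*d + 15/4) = 2*(d + 3)/(2*d + 3)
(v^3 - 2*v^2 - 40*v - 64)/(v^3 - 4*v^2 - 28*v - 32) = (v + 4)/(v + 2)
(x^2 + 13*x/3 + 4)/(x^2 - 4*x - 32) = (x^2 + 13*x/3 + 4)/(x^2 - 4*x - 32)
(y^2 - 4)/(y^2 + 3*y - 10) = (y + 2)/(y + 5)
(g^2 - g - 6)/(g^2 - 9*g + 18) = (g + 2)/(g - 6)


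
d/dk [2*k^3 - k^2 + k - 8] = 6*k^2 - 2*k + 1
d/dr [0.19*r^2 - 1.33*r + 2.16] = 0.38*r - 1.33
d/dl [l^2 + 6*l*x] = 2*l + 6*x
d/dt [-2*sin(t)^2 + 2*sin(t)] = -2*sin(2*t) + 2*cos(t)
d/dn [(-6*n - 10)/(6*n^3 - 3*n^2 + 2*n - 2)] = 2*(36*n^3 + 81*n^2 - 30*n + 16)/(36*n^6 - 36*n^5 + 33*n^4 - 36*n^3 + 16*n^2 - 8*n + 4)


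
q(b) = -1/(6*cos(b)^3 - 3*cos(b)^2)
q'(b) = -(18*sin(b)*cos(b)^2 - 6*sin(b)*cos(b))/(6*cos(b)^3 - 3*cos(b)^2)^2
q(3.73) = 0.18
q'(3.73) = 0.32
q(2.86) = 0.12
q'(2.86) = -0.10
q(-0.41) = -0.48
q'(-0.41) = 0.87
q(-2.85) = 0.12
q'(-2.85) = 0.10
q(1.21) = 9.10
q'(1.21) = -9.69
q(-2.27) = 0.35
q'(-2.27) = 1.07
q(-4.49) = 4.75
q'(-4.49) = -48.49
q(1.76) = 6.85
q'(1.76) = -81.29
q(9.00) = 0.14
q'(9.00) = -0.17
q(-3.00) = 0.11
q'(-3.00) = 0.04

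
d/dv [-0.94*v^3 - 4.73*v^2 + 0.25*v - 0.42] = -2.82*v^2 - 9.46*v + 0.25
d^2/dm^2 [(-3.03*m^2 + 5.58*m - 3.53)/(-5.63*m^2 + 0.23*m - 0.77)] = (1.13686837721616e-13*m^4 - 345.89031*m^3 + 592.528224*m^2 + 117.713166*m - 28.615794)/(178.453547*m^6 - 21.870861*m^5 + 74.11332*m^4 - 5.994605*m^3 + 10.13628*m^2 - 0.409101*m + 0.456533)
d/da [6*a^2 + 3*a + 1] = 12*a + 3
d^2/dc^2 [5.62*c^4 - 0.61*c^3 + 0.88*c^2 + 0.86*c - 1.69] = 67.44*c^2 - 3.66*c + 1.76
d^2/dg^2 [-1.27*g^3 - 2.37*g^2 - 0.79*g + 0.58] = -7.62*g - 4.74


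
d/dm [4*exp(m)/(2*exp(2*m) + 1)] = (4 - 8*exp(2*m))*exp(m)/(4*exp(4*m) + 4*exp(2*m) + 1)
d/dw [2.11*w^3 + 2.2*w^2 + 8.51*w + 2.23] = 6.33*w^2 + 4.4*w + 8.51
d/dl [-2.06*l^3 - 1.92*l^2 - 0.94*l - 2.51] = -6.18*l^2 - 3.84*l - 0.94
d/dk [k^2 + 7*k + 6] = 2*k + 7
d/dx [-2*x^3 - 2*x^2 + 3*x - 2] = -6*x^2 - 4*x + 3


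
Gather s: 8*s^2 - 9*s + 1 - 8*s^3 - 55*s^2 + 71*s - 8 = -8*s^3 - 47*s^2 + 62*s - 7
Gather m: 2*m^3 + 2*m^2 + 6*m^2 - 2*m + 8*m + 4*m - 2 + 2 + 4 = 2*m^3 + 8*m^2 + 10*m + 4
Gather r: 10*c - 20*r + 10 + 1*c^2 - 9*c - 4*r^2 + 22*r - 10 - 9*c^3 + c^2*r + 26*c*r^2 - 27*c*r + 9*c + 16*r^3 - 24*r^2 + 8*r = -9*c^3 + c^2 + 10*c + 16*r^3 + r^2*(26*c - 28) + r*(c^2 - 27*c + 10)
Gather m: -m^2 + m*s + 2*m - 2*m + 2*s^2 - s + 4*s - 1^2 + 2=-m^2 + m*s + 2*s^2 + 3*s + 1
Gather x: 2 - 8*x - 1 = 1 - 8*x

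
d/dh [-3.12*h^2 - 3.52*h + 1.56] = -6.24*h - 3.52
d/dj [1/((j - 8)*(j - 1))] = (9 - 2*j)/(j^4 - 18*j^3 + 97*j^2 - 144*j + 64)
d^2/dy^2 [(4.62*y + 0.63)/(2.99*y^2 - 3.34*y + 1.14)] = ((27.0942 - 82.8828*y)*(2.99*y^2 - 3.34*y + 1.14) + (4.62*y + 0.63)*(5.98*y - 3.34)*(11.96*y - 6.68))/(2.99*y^2 - 3.34*y + 1.14)^3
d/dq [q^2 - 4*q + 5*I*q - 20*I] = 2*q - 4 + 5*I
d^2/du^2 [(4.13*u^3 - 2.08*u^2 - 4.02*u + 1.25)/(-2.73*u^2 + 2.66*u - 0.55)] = (5.6843418860808e-14*u^5 + 44.0883379999999*u^3 - 38.38233*u^2 + 10.75137*u - 0.914330000000003)/(20.346417*u^6 - 59.474142*u^5 + 70.246449*u^4 - 42.785036*u^3 + 14.152215*u^2 - 2.41395*u + 0.166375)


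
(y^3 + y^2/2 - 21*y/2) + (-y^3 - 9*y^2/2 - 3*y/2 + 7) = -4*y^2 - 12*y + 7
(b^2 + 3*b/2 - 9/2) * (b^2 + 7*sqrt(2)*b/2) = b^4 + 3*b^3/2 + 7*sqrt(2)*b^3/2 - 9*b^2/2 + 21*sqrt(2)*b^2/4 - 63*sqrt(2)*b/4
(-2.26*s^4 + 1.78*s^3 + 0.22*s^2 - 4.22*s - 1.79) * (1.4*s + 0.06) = -3.164*s^5 + 2.3564*s^4 + 0.4148*s^3 - 5.8948*s^2 - 2.7592*s - 0.1074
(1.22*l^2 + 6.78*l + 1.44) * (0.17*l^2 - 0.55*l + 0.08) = 0.2074*l^4 + 0.4816*l^3 - 3.3866*l^2 - 0.2496*l + 0.1152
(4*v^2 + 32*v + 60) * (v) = 4*v^3 + 32*v^2 + 60*v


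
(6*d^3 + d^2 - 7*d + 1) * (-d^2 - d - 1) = -6*d^5 - 7*d^4 + 5*d^2 + 6*d - 1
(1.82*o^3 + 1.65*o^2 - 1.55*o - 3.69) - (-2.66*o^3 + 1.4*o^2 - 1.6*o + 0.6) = 4.48*o^3 + 0.25*o^2 + 0.05*o - 4.29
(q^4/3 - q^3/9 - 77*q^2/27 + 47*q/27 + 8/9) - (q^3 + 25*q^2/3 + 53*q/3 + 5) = q^4/3 - 10*q^3/9 - 302*q^2/27 - 430*q/27 - 37/9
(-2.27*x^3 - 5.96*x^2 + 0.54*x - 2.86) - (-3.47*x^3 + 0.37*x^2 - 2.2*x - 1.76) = 1.2*x^3 - 6.33*x^2 + 2.74*x - 1.1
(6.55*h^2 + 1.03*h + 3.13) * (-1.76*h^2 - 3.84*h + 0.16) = -11.528*h^4 - 26.9648*h^3 - 8.416*h^2 - 11.8544*h + 0.5008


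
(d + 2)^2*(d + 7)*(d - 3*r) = d^4 - 3*d^3*r + 11*d^3 - 33*d^2*r + 32*d^2 - 96*d*r + 28*d - 84*r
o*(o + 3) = o^2 + 3*o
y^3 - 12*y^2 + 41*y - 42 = (y - 7)*(y - 3)*(y - 2)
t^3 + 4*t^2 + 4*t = t*(t + 2)^2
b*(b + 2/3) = b^2 + 2*b/3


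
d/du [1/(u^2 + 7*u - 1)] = (-2*u - 7)/(u^2 + 7*u - 1)^2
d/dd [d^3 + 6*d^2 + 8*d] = 3*d^2 + 12*d + 8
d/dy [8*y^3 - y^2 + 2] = 2*y*(12*y - 1)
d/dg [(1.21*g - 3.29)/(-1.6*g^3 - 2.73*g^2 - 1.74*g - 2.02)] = (3.872*g^3 - 12.4887*g^2 - 17.9634*g - 8.1688)/(2.56*g^6 + 8.736*g^5 + 13.0209*g^4 + 15.9644*g^3 + 14.0568*g^2 + 7.0296*g + 4.0804)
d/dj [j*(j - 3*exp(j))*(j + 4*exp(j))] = j^2*exp(j) + 3*j^2 - 24*j*exp(2*j) + 2*j*exp(j) - 12*exp(2*j)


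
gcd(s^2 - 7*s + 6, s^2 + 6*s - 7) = s - 1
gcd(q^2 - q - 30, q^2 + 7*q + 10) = q + 5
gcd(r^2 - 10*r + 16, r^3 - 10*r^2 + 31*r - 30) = r - 2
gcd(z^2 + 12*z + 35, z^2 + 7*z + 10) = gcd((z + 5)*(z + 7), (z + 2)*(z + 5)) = z + 5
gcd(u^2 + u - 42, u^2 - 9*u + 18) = u - 6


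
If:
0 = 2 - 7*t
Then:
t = 2/7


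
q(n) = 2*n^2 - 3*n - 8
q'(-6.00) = -27.00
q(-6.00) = 82.00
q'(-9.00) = -39.00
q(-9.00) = 181.00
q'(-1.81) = -10.24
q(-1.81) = 3.98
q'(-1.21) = -7.84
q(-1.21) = -1.44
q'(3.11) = 9.44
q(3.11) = 2.01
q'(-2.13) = -11.52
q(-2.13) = 7.46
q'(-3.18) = -15.72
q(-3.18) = 21.76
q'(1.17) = 1.68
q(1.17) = -8.77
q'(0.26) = -1.96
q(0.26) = -8.64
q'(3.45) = 10.80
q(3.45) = 5.46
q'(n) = 4*n - 3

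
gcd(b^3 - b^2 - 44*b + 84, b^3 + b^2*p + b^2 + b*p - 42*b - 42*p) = b^2 + b - 42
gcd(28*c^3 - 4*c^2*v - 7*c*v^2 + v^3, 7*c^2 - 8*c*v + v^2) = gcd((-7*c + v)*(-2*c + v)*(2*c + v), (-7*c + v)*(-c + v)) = -7*c + v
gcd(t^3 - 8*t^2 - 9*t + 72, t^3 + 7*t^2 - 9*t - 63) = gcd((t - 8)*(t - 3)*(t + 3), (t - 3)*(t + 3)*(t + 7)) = t^2 - 9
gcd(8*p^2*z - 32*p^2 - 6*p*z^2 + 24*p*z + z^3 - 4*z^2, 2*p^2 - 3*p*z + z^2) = -2*p + z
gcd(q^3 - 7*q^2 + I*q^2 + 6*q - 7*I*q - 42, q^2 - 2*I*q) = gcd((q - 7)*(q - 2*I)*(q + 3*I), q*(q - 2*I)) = q - 2*I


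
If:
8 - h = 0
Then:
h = 8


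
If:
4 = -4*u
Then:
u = -1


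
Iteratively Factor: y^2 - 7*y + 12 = (y - 3)*(y - 4)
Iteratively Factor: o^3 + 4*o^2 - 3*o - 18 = (o + 3)*(o^2 + o - 6) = (o + 3)^2*(o - 2)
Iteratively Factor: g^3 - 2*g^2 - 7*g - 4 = (g - 4)*(g^2 + 2*g + 1) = (g - 4)*(g + 1)*(g + 1)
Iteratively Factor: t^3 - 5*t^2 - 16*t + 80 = (t - 5)*(t^2 - 16) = (t - 5)*(t + 4)*(t - 4)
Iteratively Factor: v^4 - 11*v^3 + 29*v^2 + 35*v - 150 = (v - 5)*(v^3 - 6*v^2 - v + 30) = (v - 5)*(v - 3)*(v^2 - 3*v - 10) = (v - 5)*(v - 3)*(v + 2)*(v - 5)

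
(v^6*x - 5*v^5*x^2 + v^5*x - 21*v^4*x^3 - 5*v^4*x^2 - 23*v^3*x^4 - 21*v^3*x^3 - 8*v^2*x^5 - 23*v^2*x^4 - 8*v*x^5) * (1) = v^6*x - 5*v^5*x^2 + v^5*x - 21*v^4*x^3 - 5*v^4*x^2 - 23*v^3*x^4 - 21*v^3*x^3 - 8*v^2*x^5 - 23*v^2*x^4 - 8*v*x^5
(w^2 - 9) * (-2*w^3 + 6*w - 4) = -2*w^5 + 24*w^3 - 4*w^2 - 54*w + 36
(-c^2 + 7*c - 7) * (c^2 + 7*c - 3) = -c^4 + 45*c^2 - 70*c + 21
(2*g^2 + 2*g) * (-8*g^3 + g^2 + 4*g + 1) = -16*g^5 - 14*g^4 + 10*g^3 + 10*g^2 + 2*g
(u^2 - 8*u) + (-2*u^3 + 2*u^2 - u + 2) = -2*u^3 + 3*u^2 - 9*u + 2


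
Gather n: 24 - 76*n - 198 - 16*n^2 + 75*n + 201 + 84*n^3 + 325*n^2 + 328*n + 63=84*n^3 + 309*n^2 + 327*n + 90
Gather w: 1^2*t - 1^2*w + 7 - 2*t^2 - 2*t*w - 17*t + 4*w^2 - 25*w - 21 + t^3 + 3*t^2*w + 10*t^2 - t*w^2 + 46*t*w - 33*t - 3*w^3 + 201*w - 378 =t^3 + 8*t^2 - 49*t - 3*w^3 + w^2*(4 - t) + w*(3*t^2 + 44*t + 175) - 392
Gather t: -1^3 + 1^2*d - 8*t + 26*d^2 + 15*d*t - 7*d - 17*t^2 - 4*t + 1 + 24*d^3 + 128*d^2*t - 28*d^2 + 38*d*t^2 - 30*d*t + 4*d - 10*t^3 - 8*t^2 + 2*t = 24*d^3 - 2*d^2 - 2*d - 10*t^3 + t^2*(38*d - 25) + t*(128*d^2 - 15*d - 10)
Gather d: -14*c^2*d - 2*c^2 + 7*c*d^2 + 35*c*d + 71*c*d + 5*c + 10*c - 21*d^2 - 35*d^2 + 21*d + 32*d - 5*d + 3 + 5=-2*c^2 + 15*c + d^2*(7*c - 56) + d*(-14*c^2 + 106*c + 48) + 8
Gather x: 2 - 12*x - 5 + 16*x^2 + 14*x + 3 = 16*x^2 + 2*x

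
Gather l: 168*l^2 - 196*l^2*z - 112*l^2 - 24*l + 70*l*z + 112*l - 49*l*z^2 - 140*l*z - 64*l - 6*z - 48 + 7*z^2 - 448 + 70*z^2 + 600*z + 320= l^2*(56 - 196*z) + l*(-49*z^2 - 70*z + 24) + 77*z^2 + 594*z - 176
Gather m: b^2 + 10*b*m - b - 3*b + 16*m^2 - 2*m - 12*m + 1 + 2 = b^2 - 4*b + 16*m^2 + m*(10*b - 14) + 3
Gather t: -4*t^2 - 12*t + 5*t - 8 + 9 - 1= -4*t^2 - 7*t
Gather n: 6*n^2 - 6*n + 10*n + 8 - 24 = 6*n^2 + 4*n - 16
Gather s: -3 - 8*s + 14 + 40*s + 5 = 32*s + 16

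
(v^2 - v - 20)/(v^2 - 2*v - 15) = (v + 4)/(v + 3)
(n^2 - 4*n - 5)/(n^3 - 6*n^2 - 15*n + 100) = (n + 1)/(n^2 - n - 20)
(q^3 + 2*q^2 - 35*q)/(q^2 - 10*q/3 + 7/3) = 3*q*(q^2 + 2*q - 35)/(3*q^2 - 10*q + 7)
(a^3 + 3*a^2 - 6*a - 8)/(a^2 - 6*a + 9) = (a^3 + 3*a^2 - 6*a - 8)/(a^2 - 6*a + 9)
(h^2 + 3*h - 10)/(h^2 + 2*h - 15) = (h - 2)/(h - 3)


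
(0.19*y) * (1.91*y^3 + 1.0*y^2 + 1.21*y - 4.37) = 0.3629*y^4 + 0.19*y^3 + 0.2299*y^2 - 0.8303*y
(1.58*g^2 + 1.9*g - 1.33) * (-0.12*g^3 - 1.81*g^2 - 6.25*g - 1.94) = -0.1896*g^5 - 3.0878*g^4 - 13.1544*g^3 - 12.5329*g^2 + 4.6265*g + 2.5802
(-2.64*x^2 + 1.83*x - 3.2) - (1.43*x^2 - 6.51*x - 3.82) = -4.07*x^2 + 8.34*x + 0.62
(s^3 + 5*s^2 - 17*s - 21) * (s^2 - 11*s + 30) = s^5 - 6*s^4 - 42*s^3 + 316*s^2 - 279*s - 630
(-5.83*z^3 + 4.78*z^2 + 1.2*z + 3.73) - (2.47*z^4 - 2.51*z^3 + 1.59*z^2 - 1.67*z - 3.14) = -2.47*z^4 - 3.32*z^3 + 3.19*z^2 + 2.87*z + 6.87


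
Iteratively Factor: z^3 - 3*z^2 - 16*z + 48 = (z - 3)*(z^2 - 16) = (z - 4)*(z - 3)*(z + 4)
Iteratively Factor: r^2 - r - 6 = (r + 2)*(r - 3)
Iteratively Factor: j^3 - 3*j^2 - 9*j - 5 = (j + 1)*(j^2 - 4*j - 5) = (j - 5)*(j + 1)*(j + 1)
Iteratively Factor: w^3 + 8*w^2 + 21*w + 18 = (w + 3)*(w^2 + 5*w + 6) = (w + 3)^2*(w + 2)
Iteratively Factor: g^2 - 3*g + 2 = (g - 2)*(g - 1)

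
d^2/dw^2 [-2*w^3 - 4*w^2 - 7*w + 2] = -12*w - 8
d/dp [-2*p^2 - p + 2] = -4*p - 1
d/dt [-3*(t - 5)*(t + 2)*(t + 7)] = -9*t^2 - 24*t + 93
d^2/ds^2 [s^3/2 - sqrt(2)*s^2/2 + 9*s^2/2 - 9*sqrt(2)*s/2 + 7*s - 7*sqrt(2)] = 3*s - sqrt(2) + 9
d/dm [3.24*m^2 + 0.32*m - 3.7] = 6.48*m + 0.32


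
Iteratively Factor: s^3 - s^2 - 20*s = (s - 5)*(s^2 + 4*s) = (s - 5)*(s + 4)*(s)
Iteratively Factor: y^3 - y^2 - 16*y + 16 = (y - 4)*(y^2 + 3*y - 4) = (y - 4)*(y + 4)*(y - 1)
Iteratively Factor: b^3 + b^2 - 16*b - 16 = (b + 4)*(b^2 - 3*b - 4) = (b + 1)*(b + 4)*(b - 4)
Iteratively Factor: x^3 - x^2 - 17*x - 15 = (x + 1)*(x^2 - 2*x - 15) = (x + 1)*(x + 3)*(x - 5)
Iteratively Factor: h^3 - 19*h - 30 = (h + 3)*(h^2 - 3*h - 10) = (h - 5)*(h + 3)*(h + 2)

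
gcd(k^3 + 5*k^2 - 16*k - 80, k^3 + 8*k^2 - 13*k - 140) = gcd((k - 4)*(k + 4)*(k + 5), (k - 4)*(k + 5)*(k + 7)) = k^2 + k - 20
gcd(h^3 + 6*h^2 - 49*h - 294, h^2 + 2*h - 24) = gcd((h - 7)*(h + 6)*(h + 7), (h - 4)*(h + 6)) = h + 6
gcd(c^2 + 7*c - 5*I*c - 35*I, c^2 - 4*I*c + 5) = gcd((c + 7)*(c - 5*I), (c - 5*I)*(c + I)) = c - 5*I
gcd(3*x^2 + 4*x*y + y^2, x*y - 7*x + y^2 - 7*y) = x + y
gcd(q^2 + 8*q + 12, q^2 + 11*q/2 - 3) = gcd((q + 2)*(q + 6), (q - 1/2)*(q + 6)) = q + 6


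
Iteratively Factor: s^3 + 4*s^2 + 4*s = (s + 2)*(s^2 + 2*s) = s*(s + 2)*(s + 2)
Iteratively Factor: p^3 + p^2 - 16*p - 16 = (p + 4)*(p^2 - 3*p - 4) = (p + 1)*(p + 4)*(p - 4)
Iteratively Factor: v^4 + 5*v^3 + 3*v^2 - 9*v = (v + 3)*(v^3 + 2*v^2 - 3*v) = (v - 1)*(v + 3)*(v^2 + 3*v) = v*(v - 1)*(v + 3)*(v + 3)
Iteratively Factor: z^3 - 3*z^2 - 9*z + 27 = (z + 3)*(z^2 - 6*z + 9) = (z - 3)*(z + 3)*(z - 3)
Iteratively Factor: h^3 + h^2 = (h + 1)*(h^2) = h*(h + 1)*(h)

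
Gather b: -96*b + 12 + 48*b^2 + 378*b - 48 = 48*b^2 + 282*b - 36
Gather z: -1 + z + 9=z + 8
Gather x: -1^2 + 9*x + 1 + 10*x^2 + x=10*x^2 + 10*x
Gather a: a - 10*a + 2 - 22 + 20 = -9*a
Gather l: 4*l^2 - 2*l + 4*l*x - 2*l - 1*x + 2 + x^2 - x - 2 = 4*l^2 + l*(4*x - 4) + x^2 - 2*x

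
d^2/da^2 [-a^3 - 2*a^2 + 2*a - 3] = -6*a - 4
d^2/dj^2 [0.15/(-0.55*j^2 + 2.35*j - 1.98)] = (0.09075*j^2 - 0.38775*j - 0.15*(1.1*j - 2.35)*(2.2*j - 4.7) + 0.3267)/(0.55*j^2 - 2.35*j + 1.98)^3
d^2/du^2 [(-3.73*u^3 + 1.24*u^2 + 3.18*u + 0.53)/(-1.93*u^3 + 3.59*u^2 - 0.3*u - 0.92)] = (42.4503500000001*u^6 - 84.0291120000001*u^5 + 33.3411360000001*u^4 + 33.9332439999999*u^3 + 6.53556600000002*u^2 - 35.003724*u - 3.94008)/(7.189057*u^9 - 40.117173*u^8 + 77.974509*u^7 - 48.459215*u^6 - 26.126034*u^5 + 37.797936*u^4 - 1.017384*u^3 - 8.867328*u^2 + 0.76176*u + 0.778688)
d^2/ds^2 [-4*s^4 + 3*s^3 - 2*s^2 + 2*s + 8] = -48*s^2 + 18*s - 4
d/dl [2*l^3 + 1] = 6*l^2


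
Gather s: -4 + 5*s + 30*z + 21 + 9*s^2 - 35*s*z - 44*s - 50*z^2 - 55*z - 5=9*s^2 + s*(-35*z - 39) - 50*z^2 - 25*z + 12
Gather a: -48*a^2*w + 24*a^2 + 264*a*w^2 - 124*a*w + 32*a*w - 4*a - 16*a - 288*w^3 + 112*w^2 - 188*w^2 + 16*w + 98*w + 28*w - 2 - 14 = a^2*(24 - 48*w) + a*(264*w^2 - 92*w - 20) - 288*w^3 - 76*w^2 + 142*w - 16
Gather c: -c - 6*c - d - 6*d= -7*c - 7*d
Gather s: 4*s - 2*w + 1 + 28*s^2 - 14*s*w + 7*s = 28*s^2 + s*(11 - 14*w) - 2*w + 1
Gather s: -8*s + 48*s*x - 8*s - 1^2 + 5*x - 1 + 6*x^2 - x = s*(48*x - 16) + 6*x^2 + 4*x - 2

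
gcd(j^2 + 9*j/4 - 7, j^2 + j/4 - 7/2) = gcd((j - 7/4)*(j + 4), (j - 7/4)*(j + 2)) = j - 7/4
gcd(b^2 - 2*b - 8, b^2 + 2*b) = b + 2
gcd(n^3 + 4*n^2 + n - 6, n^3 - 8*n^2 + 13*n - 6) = n - 1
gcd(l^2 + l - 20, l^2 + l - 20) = l^2 + l - 20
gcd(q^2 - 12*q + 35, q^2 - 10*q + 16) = 1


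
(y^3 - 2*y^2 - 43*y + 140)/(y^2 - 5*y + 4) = (y^2 + 2*y - 35)/(y - 1)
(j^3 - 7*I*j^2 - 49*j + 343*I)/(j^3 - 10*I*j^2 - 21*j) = (j^2 - 49)/(j*(j - 3*I))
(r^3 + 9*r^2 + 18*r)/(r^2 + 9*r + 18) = r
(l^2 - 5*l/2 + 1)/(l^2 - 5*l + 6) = (l - 1/2)/(l - 3)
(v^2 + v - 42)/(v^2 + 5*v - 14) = (v - 6)/(v - 2)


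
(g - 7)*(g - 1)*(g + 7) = g^3 - g^2 - 49*g + 49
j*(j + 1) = j^2 + j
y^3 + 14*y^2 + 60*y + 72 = (y + 2)*(y + 6)^2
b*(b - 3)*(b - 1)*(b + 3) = b^4 - b^3 - 9*b^2 + 9*b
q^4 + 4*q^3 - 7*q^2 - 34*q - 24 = (q - 3)*(q + 1)*(q + 2)*(q + 4)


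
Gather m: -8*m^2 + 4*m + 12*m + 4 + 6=-8*m^2 + 16*m + 10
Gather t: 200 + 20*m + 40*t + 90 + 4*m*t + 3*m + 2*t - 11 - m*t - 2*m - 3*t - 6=21*m + t*(3*m + 39) + 273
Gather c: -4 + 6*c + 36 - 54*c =32 - 48*c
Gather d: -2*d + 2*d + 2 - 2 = 0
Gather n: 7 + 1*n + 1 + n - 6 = 2*n + 2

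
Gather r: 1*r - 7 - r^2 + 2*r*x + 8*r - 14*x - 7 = -r^2 + r*(2*x + 9) - 14*x - 14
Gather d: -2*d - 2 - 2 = -2*d - 4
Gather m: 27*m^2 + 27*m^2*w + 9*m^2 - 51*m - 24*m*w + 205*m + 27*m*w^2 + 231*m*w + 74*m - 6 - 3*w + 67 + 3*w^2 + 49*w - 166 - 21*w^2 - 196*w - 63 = m^2*(27*w + 36) + m*(27*w^2 + 207*w + 228) - 18*w^2 - 150*w - 168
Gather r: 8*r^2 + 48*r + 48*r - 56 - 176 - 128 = 8*r^2 + 96*r - 360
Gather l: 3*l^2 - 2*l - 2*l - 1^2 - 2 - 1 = 3*l^2 - 4*l - 4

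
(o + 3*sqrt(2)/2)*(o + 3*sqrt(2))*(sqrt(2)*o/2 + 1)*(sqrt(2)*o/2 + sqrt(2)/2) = o^4/2 + o^3/2 + 11*sqrt(2)*o^3/4 + 11*sqrt(2)*o^2/4 + 9*o^2 + 9*sqrt(2)*o/2 + 9*o + 9*sqrt(2)/2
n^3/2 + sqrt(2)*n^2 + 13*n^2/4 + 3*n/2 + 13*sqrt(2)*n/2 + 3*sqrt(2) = (n/2 + sqrt(2))*(n + 1/2)*(n + 6)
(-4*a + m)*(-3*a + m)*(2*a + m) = 24*a^3 - 2*a^2*m - 5*a*m^2 + m^3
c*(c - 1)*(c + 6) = c^3 + 5*c^2 - 6*c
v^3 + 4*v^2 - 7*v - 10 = (v - 2)*(v + 1)*(v + 5)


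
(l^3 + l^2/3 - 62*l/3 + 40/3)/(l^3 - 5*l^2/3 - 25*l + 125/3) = (3*l^2 - 14*l + 8)/(3*l^2 - 20*l + 25)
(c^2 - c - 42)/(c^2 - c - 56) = (-c^2 + c + 42)/(-c^2 + c + 56)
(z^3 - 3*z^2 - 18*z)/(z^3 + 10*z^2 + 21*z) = (z - 6)/(z + 7)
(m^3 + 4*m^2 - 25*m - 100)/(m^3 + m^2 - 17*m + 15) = (m^2 - m - 20)/(m^2 - 4*m + 3)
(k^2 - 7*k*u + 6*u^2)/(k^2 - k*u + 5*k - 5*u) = (k - 6*u)/(k + 5)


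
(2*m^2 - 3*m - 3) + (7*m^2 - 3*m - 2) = 9*m^2 - 6*m - 5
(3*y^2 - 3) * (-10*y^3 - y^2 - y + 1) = -30*y^5 - 3*y^4 + 27*y^3 + 6*y^2 + 3*y - 3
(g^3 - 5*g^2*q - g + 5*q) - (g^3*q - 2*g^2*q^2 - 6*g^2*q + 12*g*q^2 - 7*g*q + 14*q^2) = -g^3*q + g^3 + 2*g^2*q^2 + g^2*q - 12*g*q^2 + 7*g*q - g - 14*q^2 + 5*q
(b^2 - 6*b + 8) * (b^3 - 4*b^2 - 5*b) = b^5 - 10*b^4 + 27*b^3 - 2*b^2 - 40*b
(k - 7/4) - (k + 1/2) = -9/4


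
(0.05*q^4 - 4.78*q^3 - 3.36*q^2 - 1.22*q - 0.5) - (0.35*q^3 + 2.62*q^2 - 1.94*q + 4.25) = 0.05*q^4 - 5.13*q^3 - 5.98*q^2 + 0.72*q - 4.75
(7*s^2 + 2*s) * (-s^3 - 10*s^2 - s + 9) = -7*s^5 - 72*s^4 - 27*s^3 + 61*s^2 + 18*s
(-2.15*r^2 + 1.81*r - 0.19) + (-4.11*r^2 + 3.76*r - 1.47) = -6.26*r^2 + 5.57*r - 1.66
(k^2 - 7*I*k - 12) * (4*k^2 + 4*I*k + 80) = 4*k^4 - 24*I*k^3 + 60*k^2 - 608*I*k - 960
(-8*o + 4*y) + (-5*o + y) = -13*o + 5*y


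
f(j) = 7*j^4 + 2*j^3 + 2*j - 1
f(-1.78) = 54.43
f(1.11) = 14.58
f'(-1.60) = -97.33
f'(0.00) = 2.00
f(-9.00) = 44450.00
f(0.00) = -1.00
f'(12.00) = 49250.00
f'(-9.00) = -19924.00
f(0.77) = 3.91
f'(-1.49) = -77.30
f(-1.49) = 23.91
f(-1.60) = 33.48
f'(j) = 28*j^3 + 6*j^2 + 2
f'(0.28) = 3.09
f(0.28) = -0.35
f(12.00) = 148631.00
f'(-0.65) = -3.15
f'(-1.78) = -136.90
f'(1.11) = 47.69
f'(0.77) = 18.34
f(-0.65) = -1.60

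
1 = 1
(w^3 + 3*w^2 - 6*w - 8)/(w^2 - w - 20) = (w^2 - w - 2)/(w - 5)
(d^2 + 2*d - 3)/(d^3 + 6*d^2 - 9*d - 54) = (d - 1)/(d^2 + 3*d - 18)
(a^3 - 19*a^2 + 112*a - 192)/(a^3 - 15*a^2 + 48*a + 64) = (a - 3)/(a + 1)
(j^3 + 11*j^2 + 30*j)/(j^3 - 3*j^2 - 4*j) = (j^2 + 11*j + 30)/(j^2 - 3*j - 4)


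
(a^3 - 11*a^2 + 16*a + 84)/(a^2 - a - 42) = (a^2 - 4*a - 12)/(a + 6)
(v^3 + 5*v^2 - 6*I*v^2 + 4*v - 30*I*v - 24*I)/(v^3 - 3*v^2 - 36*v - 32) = (v - 6*I)/(v - 8)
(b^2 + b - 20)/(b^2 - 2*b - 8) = (b + 5)/(b + 2)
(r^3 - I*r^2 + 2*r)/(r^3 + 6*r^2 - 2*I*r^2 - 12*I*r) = (r + I)/(r + 6)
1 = 1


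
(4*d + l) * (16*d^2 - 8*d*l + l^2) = 64*d^3 - 16*d^2*l - 4*d*l^2 + l^3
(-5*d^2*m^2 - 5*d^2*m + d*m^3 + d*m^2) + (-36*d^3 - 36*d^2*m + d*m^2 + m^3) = -36*d^3 - 5*d^2*m^2 - 41*d^2*m + d*m^3 + 2*d*m^2 + m^3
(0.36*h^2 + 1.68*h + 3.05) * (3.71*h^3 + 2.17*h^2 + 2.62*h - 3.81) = 1.3356*h^5 + 7.014*h^4 + 15.9043*h^3 + 9.6485*h^2 + 1.5902*h - 11.6205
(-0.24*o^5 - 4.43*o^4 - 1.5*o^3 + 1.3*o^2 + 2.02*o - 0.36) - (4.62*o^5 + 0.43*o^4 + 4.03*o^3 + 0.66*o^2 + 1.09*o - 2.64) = -4.86*o^5 - 4.86*o^4 - 5.53*o^3 + 0.64*o^2 + 0.93*o + 2.28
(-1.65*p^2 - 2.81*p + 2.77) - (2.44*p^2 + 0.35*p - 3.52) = -4.09*p^2 - 3.16*p + 6.29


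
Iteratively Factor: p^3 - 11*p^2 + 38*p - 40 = (p - 5)*(p^2 - 6*p + 8) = (p - 5)*(p - 2)*(p - 4)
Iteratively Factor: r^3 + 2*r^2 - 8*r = (r - 2)*(r^2 + 4*r) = (r - 2)*(r + 4)*(r)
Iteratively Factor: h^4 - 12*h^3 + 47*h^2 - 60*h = (h - 4)*(h^3 - 8*h^2 + 15*h) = (h - 5)*(h - 4)*(h^2 - 3*h) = (h - 5)*(h - 4)*(h - 3)*(h)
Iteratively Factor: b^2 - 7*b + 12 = (b - 4)*(b - 3)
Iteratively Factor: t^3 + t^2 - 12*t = (t + 4)*(t^2 - 3*t) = t*(t + 4)*(t - 3)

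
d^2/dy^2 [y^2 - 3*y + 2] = 2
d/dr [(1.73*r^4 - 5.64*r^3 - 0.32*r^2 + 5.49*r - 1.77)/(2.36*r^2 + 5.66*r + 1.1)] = (8.1656*r^5 + 16.065*r^4 - 56.2328*r^3 - 33.3796*r^2 + 7.6504*r + 16.0572)/(5.5696*r^4 + 26.7152*r^3 + 37.2276*r^2 + 12.452*r + 1.21)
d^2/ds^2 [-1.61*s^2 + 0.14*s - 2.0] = -3.22000000000000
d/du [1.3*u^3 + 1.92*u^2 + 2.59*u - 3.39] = 3.9*u^2 + 3.84*u + 2.59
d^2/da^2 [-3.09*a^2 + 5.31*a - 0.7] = -6.18000000000000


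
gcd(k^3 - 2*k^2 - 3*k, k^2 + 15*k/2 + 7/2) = 1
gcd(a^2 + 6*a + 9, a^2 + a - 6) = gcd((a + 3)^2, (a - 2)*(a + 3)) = a + 3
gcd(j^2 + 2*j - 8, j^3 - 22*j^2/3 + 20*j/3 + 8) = j - 2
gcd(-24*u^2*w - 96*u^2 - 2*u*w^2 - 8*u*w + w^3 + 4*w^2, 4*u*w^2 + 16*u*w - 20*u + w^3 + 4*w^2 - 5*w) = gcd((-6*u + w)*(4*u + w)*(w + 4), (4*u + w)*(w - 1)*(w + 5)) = 4*u + w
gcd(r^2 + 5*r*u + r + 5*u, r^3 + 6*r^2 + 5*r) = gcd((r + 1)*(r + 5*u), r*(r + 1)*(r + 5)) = r + 1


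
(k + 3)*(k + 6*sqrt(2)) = k^2 + 3*k + 6*sqrt(2)*k + 18*sqrt(2)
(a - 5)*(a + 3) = a^2 - 2*a - 15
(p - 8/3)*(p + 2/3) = p^2 - 2*p - 16/9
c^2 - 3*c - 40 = (c - 8)*(c + 5)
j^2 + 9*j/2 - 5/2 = (j - 1/2)*(j + 5)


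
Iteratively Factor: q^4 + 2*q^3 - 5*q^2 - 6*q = (q)*(q^3 + 2*q^2 - 5*q - 6) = q*(q + 1)*(q^2 + q - 6) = q*(q - 2)*(q + 1)*(q + 3)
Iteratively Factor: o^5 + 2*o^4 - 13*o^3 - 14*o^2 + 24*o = (o)*(o^4 + 2*o^3 - 13*o^2 - 14*o + 24) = o*(o - 1)*(o^3 + 3*o^2 - 10*o - 24) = o*(o - 1)*(o + 4)*(o^2 - o - 6) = o*(o - 3)*(o - 1)*(o + 4)*(o + 2)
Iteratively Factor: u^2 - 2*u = (u - 2)*(u)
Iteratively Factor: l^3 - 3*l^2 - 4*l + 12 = (l - 3)*(l^2 - 4) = (l - 3)*(l - 2)*(l + 2)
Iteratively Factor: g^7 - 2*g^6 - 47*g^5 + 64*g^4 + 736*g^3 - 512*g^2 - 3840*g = (g - 5)*(g^6 + 3*g^5 - 32*g^4 - 96*g^3 + 256*g^2 + 768*g) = (g - 5)*(g - 4)*(g^5 + 7*g^4 - 4*g^3 - 112*g^2 - 192*g) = (g - 5)*(g - 4)^2*(g^4 + 11*g^3 + 40*g^2 + 48*g) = (g - 5)*(g - 4)^2*(g + 3)*(g^3 + 8*g^2 + 16*g) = (g - 5)*(g - 4)^2*(g + 3)*(g + 4)*(g^2 + 4*g) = (g - 5)*(g - 4)^2*(g + 3)*(g + 4)^2*(g)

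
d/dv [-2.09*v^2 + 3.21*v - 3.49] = 3.21 - 4.18*v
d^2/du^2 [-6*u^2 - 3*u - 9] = -12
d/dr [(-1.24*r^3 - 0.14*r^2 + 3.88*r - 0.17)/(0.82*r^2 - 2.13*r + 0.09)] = (-1.0168*r^4 + 5.2824*r^3 - 3.2182*r^2 + 0.2536*r - 0.0129000000000001)/(0.6724*r^4 - 3.4932*r^3 + 4.6845*r^2 - 0.3834*r + 0.0081)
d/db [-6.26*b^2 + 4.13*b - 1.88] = 4.13 - 12.52*b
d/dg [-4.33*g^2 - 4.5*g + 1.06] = -8.66*g - 4.5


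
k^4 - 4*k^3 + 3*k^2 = k^2*(k - 3)*(k - 1)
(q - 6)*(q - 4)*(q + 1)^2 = q^4 - 8*q^3 + 5*q^2 + 38*q + 24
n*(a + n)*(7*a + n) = 7*a^2*n + 8*a*n^2 + n^3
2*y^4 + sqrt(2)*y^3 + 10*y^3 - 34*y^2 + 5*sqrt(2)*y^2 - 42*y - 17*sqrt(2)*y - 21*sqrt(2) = (y - 3)*(y + 7)*(sqrt(2)*y + 1)*(sqrt(2)*y + sqrt(2))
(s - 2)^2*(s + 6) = s^3 + 2*s^2 - 20*s + 24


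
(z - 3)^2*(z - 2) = z^3 - 8*z^2 + 21*z - 18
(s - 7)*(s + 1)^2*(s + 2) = s^4 - 3*s^3 - 23*s^2 - 33*s - 14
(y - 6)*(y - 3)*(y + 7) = y^3 - 2*y^2 - 45*y + 126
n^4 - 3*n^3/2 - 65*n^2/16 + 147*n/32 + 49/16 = (n - 2)*(n - 7/4)*(n + 1/2)*(n + 7/4)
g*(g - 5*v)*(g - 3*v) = g^3 - 8*g^2*v + 15*g*v^2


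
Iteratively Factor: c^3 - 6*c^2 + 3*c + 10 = (c - 2)*(c^2 - 4*c - 5) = (c - 5)*(c - 2)*(c + 1)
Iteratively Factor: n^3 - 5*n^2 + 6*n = (n - 2)*(n^2 - 3*n) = n*(n - 2)*(n - 3)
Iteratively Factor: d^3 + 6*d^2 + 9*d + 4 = (d + 1)*(d^2 + 5*d + 4) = (d + 1)^2*(d + 4)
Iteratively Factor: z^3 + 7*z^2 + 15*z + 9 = (z + 3)*(z^2 + 4*z + 3) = (z + 1)*(z + 3)*(z + 3)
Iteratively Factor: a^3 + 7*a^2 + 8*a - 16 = (a + 4)*(a^2 + 3*a - 4) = (a + 4)^2*(a - 1)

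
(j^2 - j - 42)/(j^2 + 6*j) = (j - 7)/j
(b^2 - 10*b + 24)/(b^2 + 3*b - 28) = (b - 6)/(b + 7)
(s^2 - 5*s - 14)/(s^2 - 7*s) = (s + 2)/s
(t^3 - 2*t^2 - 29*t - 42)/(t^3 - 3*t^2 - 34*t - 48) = (t - 7)/(t - 8)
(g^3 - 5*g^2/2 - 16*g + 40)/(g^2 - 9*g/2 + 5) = (g^2 - 16)/(g - 2)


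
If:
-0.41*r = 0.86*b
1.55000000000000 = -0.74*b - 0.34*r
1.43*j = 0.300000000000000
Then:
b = -57.77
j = 0.21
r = 121.18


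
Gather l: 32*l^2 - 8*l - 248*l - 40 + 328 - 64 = 32*l^2 - 256*l + 224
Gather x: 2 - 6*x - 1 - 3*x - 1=-9*x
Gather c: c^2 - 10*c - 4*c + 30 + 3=c^2 - 14*c + 33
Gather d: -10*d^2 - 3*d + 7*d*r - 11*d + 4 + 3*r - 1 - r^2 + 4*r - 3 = -10*d^2 + d*(7*r - 14) - r^2 + 7*r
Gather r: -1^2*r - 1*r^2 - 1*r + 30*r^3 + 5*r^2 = 30*r^3 + 4*r^2 - 2*r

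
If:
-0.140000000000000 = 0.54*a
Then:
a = -0.26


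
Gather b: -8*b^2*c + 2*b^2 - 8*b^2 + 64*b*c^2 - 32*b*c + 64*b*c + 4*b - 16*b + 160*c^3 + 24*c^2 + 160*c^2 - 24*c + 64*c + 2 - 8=b^2*(-8*c - 6) + b*(64*c^2 + 32*c - 12) + 160*c^3 + 184*c^2 + 40*c - 6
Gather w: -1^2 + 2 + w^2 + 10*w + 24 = w^2 + 10*w + 25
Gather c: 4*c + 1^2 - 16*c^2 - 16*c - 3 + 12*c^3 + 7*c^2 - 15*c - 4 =12*c^3 - 9*c^2 - 27*c - 6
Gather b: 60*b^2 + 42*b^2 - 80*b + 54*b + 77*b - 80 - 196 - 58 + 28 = 102*b^2 + 51*b - 306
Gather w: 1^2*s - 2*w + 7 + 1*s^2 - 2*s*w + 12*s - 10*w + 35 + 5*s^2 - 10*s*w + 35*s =6*s^2 + 48*s + w*(-12*s - 12) + 42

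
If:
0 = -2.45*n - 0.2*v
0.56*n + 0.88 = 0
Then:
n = -1.57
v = 19.25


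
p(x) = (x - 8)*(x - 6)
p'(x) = 2*x - 14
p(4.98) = 3.08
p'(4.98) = -4.04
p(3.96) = 8.24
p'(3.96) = -6.08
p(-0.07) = 48.98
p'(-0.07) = -14.14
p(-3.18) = 102.63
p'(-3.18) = -20.36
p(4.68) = 4.38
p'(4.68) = -4.64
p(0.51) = 41.12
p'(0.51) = -12.98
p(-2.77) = 94.45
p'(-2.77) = -19.54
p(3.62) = 10.42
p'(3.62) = -6.76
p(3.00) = 15.00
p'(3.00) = -8.00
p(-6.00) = 168.00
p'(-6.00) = -26.00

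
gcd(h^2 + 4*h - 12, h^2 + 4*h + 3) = 1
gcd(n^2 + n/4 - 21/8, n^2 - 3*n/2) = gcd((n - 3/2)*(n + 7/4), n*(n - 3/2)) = n - 3/2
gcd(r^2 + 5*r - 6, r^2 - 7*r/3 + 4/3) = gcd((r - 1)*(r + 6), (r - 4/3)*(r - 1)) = r - 1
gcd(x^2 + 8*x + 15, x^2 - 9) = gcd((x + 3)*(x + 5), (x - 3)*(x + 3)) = x + 3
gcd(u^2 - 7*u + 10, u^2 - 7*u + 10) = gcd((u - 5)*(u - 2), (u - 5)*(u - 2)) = u^2 - 7*u + 10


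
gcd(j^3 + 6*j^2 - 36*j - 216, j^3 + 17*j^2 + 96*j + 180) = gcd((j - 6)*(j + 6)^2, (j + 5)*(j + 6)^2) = j^2 + 12*j + 36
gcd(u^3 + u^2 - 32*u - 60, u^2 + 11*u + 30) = u + 5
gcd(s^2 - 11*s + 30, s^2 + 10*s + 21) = 1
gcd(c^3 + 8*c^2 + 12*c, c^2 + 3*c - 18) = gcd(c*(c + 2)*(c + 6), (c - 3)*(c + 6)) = c + 6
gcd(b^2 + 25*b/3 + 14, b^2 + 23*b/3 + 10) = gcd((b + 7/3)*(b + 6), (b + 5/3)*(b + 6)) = b + 6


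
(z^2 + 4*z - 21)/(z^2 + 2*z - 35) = (z - 3)/(z - 5)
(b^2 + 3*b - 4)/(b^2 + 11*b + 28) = (b - 1)/(b + 7)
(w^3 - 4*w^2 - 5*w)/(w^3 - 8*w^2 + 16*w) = (w^2 - 4*w - 5)/(w^2 - 8*w + 16)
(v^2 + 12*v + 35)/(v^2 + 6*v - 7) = (v + 5)/(v - 1)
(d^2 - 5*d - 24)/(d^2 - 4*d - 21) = (d - 8)/(d - 7)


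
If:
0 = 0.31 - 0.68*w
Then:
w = 0.46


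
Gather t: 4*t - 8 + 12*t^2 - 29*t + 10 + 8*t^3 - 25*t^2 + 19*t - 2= 8*t^3 - 13*t^2 - 6*t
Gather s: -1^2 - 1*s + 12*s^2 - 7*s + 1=12*s^2 - 8*s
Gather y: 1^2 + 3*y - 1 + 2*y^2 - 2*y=2*y^2 + y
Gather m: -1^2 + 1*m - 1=m - 2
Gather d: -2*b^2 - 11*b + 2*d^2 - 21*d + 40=-2*b^2 - 11*b + 2*d^2 - 21*d + 40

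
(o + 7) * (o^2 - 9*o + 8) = o^3 - 2*o^2 - 55*o + 56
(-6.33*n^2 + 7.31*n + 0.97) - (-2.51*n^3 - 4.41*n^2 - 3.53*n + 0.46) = 2.51*n^3 - 1.92*n^2 + 10.84*n + 0.51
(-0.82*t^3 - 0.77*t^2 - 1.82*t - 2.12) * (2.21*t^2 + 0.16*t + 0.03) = -1.8122*t^5 - 1.8329*t^4 - 4.17*t^3 - 4.9995*t^2 - 0.3938*t - 0.0636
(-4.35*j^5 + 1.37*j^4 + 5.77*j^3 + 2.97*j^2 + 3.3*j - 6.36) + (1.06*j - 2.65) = -4.35*j^5 + 1.37*j^4 + 5.77*j^3 + 2.97*j^2 + 4.36*j - 9.01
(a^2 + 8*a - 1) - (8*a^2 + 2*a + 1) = -7*a^2 + 6*a - 2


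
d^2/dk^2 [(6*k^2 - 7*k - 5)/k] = -10/k^3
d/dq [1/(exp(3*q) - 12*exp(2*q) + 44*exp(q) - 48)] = (-3*exp(2*q) + 24*exp(q) - 44)*exp(q)/(exp(3*q) - 12*exp(2*q) + 44*exp(q) - 48)^2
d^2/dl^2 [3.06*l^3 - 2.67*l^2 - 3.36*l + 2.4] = 18.36*l - 5.34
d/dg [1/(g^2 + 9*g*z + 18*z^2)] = (-2*g - 9*z)/(g^2 + 9*g*z + 18*z^2)^2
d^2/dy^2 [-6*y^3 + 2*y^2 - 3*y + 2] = 4 - 36*y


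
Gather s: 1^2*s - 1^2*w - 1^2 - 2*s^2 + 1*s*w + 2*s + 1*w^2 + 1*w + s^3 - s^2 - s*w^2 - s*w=s^3 - 3*s^2 + s*(3 - w^2) + w^2 - 1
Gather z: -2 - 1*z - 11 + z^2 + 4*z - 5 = z^2 + 3*z - 18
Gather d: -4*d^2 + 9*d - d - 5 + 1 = -4*d^2 + 8*d - 4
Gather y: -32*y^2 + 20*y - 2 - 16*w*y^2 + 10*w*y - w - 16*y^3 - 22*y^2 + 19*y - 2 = -w - 16*y^3 + y^2*(-16*w - 54) + y*(10*w + 39) - 4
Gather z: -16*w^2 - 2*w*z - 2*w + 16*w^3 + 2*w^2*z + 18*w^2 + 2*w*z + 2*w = 16*w^3 + 2*w^2*z + 2*w^2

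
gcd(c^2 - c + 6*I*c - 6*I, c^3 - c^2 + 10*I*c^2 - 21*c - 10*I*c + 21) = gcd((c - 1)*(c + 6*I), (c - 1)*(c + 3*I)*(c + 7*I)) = c - 1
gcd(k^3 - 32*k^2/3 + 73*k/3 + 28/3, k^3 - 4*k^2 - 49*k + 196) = k^2 - 11*k + 28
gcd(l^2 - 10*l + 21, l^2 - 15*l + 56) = l - 7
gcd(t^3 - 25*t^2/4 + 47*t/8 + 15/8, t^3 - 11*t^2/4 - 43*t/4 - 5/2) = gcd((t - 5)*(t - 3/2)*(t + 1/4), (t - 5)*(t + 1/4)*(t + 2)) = t^2 - 19*t/4 - 5/4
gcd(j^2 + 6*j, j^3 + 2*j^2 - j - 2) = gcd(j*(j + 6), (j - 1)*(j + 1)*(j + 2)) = 1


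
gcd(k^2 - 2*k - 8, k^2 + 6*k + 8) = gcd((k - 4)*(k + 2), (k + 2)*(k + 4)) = k + 2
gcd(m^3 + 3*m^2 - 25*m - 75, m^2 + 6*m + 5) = m + 5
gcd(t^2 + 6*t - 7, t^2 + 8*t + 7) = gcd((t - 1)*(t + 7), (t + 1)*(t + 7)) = t + 7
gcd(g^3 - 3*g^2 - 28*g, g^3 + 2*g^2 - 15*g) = g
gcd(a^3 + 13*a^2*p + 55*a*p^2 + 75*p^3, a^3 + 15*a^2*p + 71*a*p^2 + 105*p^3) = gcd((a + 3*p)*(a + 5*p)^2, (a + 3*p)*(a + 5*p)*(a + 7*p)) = a^2 + 8*a*p + 15*p^2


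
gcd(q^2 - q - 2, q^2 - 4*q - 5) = q + 1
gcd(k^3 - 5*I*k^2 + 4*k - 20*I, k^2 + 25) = k - 5*I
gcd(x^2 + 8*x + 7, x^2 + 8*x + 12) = 1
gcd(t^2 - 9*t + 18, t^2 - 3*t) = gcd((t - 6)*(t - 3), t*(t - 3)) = t - 3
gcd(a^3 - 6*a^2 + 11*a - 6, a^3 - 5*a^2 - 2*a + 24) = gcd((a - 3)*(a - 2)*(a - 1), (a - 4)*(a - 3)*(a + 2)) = a - 3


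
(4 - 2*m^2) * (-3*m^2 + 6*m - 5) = 6*m^4 - 12*m^3 - 2*m^2 + 24*m - 20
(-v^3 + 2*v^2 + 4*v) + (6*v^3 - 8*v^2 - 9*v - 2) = 5*v^3 - 6*v^2 - 5*v - 2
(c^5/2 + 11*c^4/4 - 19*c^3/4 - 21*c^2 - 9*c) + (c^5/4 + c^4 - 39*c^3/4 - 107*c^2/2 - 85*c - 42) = 3*c^5/4 + 15*c^4/4 - 29*c^3/2 - 149*c^2/2 - 94*c - 42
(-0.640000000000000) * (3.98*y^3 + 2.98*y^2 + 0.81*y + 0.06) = -2.5472*y^3 - 1.9072*y^2 - 0.5184*y - 0.0384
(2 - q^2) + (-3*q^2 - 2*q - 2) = -4*q^2 - 2*q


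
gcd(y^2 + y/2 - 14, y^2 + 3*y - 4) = y + 4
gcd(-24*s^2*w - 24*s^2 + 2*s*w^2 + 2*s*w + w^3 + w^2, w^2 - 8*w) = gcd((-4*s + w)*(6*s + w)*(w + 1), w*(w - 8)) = 1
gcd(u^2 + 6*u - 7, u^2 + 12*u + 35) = u + 7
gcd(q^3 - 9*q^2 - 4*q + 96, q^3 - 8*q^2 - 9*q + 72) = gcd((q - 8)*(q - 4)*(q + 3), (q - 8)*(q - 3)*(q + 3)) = q^2 - 5*q - 24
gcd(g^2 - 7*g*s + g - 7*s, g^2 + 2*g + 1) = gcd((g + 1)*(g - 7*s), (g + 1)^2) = g + 1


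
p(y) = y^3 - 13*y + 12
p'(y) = 3*y^2 - 13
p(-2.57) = 28.44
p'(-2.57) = 6.81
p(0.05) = 11.35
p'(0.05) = -12.99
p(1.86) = -5.75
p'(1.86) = -2.62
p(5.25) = 88.45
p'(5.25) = 69.69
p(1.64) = -4.91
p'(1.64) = -4.93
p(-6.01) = -126.95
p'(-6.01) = 95.36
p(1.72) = -5.27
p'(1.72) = -4.12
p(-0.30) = 15.87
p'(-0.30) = -12.73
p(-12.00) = -1560.00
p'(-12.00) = 419.00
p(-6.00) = -126.00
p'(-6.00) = 95.00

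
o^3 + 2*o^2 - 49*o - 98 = (o - 7)*(o + 2)*(o + 7)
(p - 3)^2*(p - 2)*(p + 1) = p^4 - 7*p^3 + 13*p^2 + 3*p - 18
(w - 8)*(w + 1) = w^2 - 7*w - 8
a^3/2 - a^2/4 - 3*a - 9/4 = (a/2 + 1/2)*(a - 3)*(a + 3/2)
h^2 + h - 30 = (h - 5)*(h + 6)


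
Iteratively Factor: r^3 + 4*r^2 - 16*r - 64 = (r - 4)*(r^2 + 8*r + 16) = (r - 4)*(r + 4)*(r + 4)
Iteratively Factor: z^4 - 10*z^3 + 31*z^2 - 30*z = (z - 5)*(z^3 - 5*z^2 + 6*z) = (z - 5)*(z - 3)*(z^2 - 2*z) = z*(z - 5)*(z - 3)*(z - 2)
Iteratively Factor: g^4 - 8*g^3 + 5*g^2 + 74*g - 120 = (g - 5)*(g^3 - 3*g^2 - 10*g + 24) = (g - 5)*(g + 3)*(g^2 - 6*g + 8) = (g - 5)*(g - 2)*(g + 3)*(g - 4)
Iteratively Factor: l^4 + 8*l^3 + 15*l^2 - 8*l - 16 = (l - 1)*(l^3 + 9*l^2 + 24*l + 16) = (l - 1)*(l + 4)*(l^2 + 5*l + 4) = (l - 1)*(l + 4)^2*(l + 1)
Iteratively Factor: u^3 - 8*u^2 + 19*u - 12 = (u - 1)*(u^2 - 7*u + 12) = (u - 3)*(u - 1)*(u - 4)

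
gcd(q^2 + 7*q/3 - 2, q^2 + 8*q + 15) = q + 3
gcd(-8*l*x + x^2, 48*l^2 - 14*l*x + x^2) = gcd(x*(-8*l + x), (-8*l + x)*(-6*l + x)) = -8*l + x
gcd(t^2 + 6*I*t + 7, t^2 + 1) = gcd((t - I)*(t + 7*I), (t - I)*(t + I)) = t - I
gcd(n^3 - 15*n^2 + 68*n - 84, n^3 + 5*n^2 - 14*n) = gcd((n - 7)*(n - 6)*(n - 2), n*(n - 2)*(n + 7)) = n - 2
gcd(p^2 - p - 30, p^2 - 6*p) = p - 6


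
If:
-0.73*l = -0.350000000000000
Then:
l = 0.48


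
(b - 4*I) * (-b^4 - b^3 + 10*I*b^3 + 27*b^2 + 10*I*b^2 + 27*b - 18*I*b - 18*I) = -b^5 - b^4 + 14*I*b^4 + 67*b^3 + 14*I*b^3 + 67*b^2 - 126*I*b^2 - 72*b - 126*I*b - 72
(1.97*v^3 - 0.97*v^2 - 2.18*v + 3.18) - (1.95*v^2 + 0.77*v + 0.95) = 1.97*v^3 - 2.92*v^2 - 2.95*v + 2.23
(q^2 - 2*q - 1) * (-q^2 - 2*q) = -q^4 + 5*q^2 + 2*q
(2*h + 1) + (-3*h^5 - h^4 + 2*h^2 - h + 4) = -3*h^5 - h^4 + 2*h^2 + h + 5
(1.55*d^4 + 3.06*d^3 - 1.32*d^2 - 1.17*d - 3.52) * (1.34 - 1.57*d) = -2.4335*d^5 - 2.7272*d^4 + 6.1728*d^3 + 0.0680999999999998*d^2 + 3.9586*d - 4.7168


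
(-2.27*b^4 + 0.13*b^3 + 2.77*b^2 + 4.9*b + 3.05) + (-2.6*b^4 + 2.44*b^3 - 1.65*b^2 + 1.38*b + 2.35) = -4.87*b^4 + 2.57*b^3 + 1.12*b^2 + 6.28*b + 5.4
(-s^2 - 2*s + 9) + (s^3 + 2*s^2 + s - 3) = s^3 + s^2 - s + 6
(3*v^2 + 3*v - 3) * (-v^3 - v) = -3*v^5 - 3*v^4 - 3*v^2 + 3*v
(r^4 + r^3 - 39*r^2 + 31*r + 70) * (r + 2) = r^5 + 3*r^4 - 37*r^3 - 47*r^2 + 132*r + 140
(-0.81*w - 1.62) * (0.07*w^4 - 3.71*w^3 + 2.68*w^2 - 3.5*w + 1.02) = -0.0567*w^5 + 2.8917*w^4 + 3.8394*w^3 - 1.5066*w^2 + 4.8438*w - 1.6524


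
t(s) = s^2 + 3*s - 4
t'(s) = 2*s + 3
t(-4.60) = 3.36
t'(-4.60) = -6.20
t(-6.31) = 16.89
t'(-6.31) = -9.62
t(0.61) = -1.80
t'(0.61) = 4.22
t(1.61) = 3.42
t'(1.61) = 6.22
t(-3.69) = -1.45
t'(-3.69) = -4.38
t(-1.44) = -6.25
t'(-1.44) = 0.12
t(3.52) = 18.95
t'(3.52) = 10.04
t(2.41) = 9.04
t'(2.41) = 7.82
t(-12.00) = 104.00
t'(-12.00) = -21.00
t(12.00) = 176.00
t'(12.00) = 27.00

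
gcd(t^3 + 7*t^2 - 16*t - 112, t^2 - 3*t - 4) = t - 4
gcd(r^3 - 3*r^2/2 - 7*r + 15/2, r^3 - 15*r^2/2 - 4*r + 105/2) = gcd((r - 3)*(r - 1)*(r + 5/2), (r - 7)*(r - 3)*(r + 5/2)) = r^2 - r/2 - 15/2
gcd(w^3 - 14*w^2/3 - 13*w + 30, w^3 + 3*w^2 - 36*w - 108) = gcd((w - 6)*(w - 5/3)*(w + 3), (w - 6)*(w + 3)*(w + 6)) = w^2 - 3*w - 18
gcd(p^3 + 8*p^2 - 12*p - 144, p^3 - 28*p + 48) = p^2 + 2*p - 24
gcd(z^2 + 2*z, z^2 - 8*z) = z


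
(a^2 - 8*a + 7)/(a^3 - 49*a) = (a - 1)/(a*(a + 7))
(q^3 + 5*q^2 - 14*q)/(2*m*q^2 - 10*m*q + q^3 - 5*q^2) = (q^2 + 5*q - 14)/(2*m*q - 10*m + q^2 - 5*q)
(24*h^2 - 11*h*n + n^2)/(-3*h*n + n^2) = (-8*h + n)/n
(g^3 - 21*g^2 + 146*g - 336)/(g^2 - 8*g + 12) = (g^2 - 15*g + 56)/(g - 2)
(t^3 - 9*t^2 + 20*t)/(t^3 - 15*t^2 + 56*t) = (t^2 - 9*t + 20)/(t^2 - 15*t + 56)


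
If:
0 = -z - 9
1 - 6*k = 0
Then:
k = 1/6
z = -9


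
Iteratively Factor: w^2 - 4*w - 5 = (w + 1)*(w - 5)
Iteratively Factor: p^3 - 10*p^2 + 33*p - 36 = (p - 3)*(p^2 - 7*p + 12) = (p - 3)^2*(p - 4)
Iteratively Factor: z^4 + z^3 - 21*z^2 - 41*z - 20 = (z + 1)*(z^3 - 21*z - 20) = (z + 1)^2*(z^2 - z - 20) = (z - 5)*(z + 1)^2*(z + 4)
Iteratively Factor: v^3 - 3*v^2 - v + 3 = (v + 1)*(v^2 - 4*v + 3) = (v - 3)*(v + 1)*(v - 1)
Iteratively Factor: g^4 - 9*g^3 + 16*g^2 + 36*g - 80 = (g - 5)*(g^3 - 4*g^2 - 4*g + 16) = (g - 5)*(g + 2)*(g^2 - 6*g + 8) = (g - 5)*(g - 4)*(g + 2)*(g - 2)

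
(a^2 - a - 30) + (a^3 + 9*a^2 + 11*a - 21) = a^3 + 10*a^2 + 10*a - 51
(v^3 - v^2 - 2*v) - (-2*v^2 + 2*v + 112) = v^3 + v^2 - 4*v - 112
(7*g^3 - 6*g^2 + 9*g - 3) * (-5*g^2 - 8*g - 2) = -35*g^5 - 26*g^4 - 11*g^3 - 45*g^2 + 6*g + 6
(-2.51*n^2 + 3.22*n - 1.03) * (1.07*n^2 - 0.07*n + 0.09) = -2.6857*n^4 + 3.6211*n^3 - 1.5534*n^2 + 0.3619*n - 0.0927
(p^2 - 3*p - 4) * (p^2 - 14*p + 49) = p^4 - 17*p^3 + 87*p^2 - 91*p - 196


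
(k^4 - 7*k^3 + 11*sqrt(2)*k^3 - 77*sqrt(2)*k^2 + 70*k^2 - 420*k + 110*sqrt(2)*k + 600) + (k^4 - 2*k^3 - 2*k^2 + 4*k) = 2*k^4 - 9*k^3 + 11*sqrt(2)*k^3 - 77*sqrt(2)*k^2 + 68*k^2 - 416*k + 110*sqrt(2)*k + 600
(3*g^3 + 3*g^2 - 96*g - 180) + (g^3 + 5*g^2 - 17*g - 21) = 4*g^3 + 8*g^2 - 113*g - 201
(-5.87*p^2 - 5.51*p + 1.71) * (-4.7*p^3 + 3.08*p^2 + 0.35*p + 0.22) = 27.589*p^5 + 7.8174*p^4 - 27.0623*p^3 + 2.0469*p^2 - 0.6137*p + 0.3762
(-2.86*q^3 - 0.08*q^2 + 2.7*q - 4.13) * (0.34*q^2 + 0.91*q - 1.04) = -0.9724*q^5 - 2.6298*q^4 + 3.8196*q^3 + 1.136*q^2 - 6.5663*q + 4.2952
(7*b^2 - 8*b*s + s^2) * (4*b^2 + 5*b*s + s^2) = 28*b^4 + 3*b^3*s - 29*b^2*s^2 - 3*b*s^3 + s^4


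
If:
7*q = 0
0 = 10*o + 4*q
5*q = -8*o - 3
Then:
No Solution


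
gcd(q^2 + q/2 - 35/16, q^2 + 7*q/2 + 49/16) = q + 7/4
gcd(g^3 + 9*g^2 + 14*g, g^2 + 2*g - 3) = 1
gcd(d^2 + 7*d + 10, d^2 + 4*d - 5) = d + 5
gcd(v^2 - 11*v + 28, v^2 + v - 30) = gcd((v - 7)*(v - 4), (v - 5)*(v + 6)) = 1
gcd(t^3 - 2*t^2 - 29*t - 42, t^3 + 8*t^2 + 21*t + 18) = t^2 + 5*t + 6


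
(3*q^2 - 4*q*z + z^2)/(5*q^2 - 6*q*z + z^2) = (-3*q + z)/(-5*q + z)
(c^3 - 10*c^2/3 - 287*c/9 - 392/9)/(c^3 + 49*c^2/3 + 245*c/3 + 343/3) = (3*c^2 - 17*c - 56)/(3*(c^2 + 14*c + 49))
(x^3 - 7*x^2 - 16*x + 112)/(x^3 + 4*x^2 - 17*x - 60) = (x^2 - 3*x - 28)/(x^2 + 8*x + 15)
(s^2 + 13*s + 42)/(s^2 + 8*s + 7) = (s + 6)/(s + 1)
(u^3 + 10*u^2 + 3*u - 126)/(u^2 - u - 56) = (u^2 + 3*u - 18)/(u - 8)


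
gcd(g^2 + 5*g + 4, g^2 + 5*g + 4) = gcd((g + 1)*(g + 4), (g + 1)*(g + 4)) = g^2 + 5*g + 4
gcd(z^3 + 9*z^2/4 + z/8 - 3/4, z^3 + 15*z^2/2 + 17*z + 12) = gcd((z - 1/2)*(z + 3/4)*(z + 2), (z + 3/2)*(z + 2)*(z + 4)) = z + 2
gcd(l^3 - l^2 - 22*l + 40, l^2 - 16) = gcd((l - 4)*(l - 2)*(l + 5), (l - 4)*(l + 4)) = l - 4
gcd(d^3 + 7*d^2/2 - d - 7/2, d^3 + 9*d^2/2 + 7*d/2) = d^2 + 9*d/2 + 7/2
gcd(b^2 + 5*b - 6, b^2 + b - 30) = b + 6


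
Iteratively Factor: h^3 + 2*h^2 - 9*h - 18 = (h - 3)*(h^2 + 5*h + 6) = (h - 3)*(h + 3)*(h + 2)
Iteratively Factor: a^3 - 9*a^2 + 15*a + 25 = (a - 5)*(a^2 - 4*a - 5) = (a - 5)^2*(a + 1)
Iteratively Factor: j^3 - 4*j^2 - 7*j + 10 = (j + 2)*(j^2 - 6*j + 5) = (j - 1)*(j + 2)*(j - 5)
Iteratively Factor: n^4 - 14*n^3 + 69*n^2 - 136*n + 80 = (n - 4)*(n^3 - 10*n^2 + 29*n - 20) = (n - 5)*(n - 4)*(n^2 - 5*n + 4) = (n - 5)*(n - 4)*(n - 1)*(n - 4)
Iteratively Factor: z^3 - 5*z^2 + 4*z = (z)*(z^2 - 5*z + 4) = z*(z - 4)*(z - 1)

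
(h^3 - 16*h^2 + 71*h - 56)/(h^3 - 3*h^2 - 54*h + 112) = (h^2 - 8*h + 7)/(h^2 + 5*h - 14)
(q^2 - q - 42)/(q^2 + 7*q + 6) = (q - 7)/(q + 1)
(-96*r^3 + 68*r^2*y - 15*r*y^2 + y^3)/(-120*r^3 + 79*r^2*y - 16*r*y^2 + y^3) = (-4*r + y)/(-5*r + y)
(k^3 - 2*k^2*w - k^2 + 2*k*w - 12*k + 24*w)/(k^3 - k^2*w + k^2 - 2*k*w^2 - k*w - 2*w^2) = (k^2 - k - 12)/(k^2 + k*w + k + w)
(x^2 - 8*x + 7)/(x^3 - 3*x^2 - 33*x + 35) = 1/(x + 5)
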